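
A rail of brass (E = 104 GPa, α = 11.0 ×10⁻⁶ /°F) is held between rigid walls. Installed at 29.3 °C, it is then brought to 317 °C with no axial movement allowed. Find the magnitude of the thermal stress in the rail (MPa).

α = 11.0×10⁻⁶/°F × 9/5 = 19.8×10⁻⁶/K.
ΔT = 287.7 K. Constrained thermal stress σ = E·α·ΔT = 104.0×10³ MPa × 19.8×10⁻⁶ × 287.7 = 592 MPa (compressive).

592 MPa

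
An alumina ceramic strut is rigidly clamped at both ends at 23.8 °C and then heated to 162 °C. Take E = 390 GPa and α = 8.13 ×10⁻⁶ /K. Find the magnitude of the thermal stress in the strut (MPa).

ΔT = 138.2 K. Constrained thermal stress σ = E·α·ΔT = 390.0×10³ MPa × 8.13×10⁻⁶ × 138.2 = 438 MPa (compressive).

438 MPa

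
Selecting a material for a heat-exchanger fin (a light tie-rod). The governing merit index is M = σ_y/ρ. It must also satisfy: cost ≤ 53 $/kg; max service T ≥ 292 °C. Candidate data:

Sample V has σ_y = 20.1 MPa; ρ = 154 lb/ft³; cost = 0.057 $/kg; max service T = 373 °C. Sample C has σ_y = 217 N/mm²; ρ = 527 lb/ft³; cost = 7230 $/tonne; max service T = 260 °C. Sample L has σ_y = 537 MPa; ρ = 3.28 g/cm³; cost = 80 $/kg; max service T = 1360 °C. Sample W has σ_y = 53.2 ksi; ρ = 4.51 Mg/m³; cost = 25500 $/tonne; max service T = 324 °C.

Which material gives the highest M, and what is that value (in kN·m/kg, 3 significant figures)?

Screen on constraints: cost ≤ 53 $/kg; max service T ≥ 292 °C. Survivors: sample V, sample W.
After converting to SI:
  sample V: σ_y = 20.10 MPa, ρ = 2467 kg/m³
  sample W: σ_y = 366.8 MPa, ρ = 4510 kg/m³
  sample W: M = 81.3 kN·m/kg
  sample V: M = 8.15 kN·m/kg
Sample W has the largest M.

sample W, M = 81.3 kN·m/kg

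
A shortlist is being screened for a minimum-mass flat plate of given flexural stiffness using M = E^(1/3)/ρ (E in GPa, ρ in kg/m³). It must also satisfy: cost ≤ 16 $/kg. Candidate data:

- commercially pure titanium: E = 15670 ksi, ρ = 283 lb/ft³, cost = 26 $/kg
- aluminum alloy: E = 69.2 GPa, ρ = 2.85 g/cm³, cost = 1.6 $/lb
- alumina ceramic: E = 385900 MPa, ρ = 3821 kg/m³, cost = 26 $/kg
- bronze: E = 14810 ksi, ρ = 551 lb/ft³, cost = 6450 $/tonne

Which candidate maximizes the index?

aluminum alloy

Screen on constraints: cost ≤ 16 $/kg. Survivors: aluminum alloy, bronze.
Convert each candidate to consistent units, then evaluate M:
  aluminum alloy: E = 69.20 GPa, ρ = 2850 kg/m³
  bronze: E = 102.1 GPa, ρ = 8826 kg/m³
  aluminum alloy: M = 1.44×10⁻³
  bronze: M = 0.530×10⁻³
Highest index: aluminum alloy.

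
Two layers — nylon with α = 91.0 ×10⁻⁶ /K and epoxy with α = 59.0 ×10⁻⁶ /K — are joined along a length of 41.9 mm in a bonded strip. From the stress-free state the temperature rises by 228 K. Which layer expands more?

α(nylon) = 91.0×10⁻⁶/K vs α(epoxy) = 59.0×10⁻⁶/K.
Higher α expands more for the same ΔT: nylon.

nylon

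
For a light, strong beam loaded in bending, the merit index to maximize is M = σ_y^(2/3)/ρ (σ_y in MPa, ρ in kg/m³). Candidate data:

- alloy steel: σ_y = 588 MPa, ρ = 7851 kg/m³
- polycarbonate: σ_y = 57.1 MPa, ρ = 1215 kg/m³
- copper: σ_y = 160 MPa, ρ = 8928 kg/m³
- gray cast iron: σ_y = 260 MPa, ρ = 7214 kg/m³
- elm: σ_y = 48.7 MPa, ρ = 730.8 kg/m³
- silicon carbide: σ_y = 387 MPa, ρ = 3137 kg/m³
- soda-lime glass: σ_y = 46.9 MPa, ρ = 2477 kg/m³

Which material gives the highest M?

Evaluate M for each candidate:
  elm: M = 18.2×10⁻³
  silicon carbide: M = 16.9×10⁻³
  polycarbonate: M = 12.2×10⁻³
  alloy steel: M = 8.94×10⁻³
  gray cast iron: M = 5.65×10⁻³
  soda-lime glass: M = 5.25×10⁻³
  copper: M = 3.30×10⁻³
The maximum is for elm.

elm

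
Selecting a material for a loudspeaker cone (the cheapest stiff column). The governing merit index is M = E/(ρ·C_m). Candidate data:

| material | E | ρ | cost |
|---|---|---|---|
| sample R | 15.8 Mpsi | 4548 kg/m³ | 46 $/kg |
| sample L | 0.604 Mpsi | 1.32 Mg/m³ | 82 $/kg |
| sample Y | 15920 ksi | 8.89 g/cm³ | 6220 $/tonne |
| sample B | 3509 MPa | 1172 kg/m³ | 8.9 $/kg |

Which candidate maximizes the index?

Putting every candidate on a common basis:
  sample R: E = 108.9 GPa, ρ = 4548 kg/m³, cost = 46.00 $/kg
  sample L: E = 4.164 GPa, ρ = 1320 kg/m³, cost = 82.00 $/kg
  sample Y: E = 109.8 GPa, ρ = 8890 kg/m³, cost = 6.220 $/kg
  sample B: E = 3.509 GPa, ρ = 1172 kg/m³, cost = 8.900 $/kg
  sample Y: M = 1.99 MN·m per $
  sample R: M = 0.521 MN·m per $
  sample B: M = 0.336 MN·m per $
  sample L: M = 0.0385 MN·m per $
Highest index: sample Y.

sample Y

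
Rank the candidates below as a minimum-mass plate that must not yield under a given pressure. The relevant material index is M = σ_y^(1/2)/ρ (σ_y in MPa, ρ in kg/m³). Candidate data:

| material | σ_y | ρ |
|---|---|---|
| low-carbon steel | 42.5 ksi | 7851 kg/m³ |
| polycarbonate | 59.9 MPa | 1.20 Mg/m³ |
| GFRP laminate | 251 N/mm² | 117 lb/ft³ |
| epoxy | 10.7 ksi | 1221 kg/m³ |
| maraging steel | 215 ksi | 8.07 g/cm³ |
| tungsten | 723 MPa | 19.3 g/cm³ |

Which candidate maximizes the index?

Normalizing units and computing the index:
  low-carbon steel: σ_y = 293.0 MPa, ρ = 7851 kg/m³
  polycarbonate: σ_y = 59.90 MPa, ρ = 1200 kg/m³
  GFRP laminate: σ_y = 251.0 MPa, ρ = 1874 kg/m³
  epoxy: σ_y = 73.77 MPa, ρ = 1221 kg/m³
  maraging steel: σ_y = 1482 MPa, ρ = 8070 kg/m³
  tungsten: σ_y = 723.0 MPa, ρ = 19300 kg/m³
  GFRP laminate: M = 8.45×10⁻³
  epoxy: M = 7.03×10⁻³
  polycarbonate: M = 6.45×10⁻³
  maraging steel: M = 4.77×10⁻³
  low-carbon steel: M = 2.18×10⁻³
  tungsten: M = 1.39×10⁻³
GFRP laminate ranks first.

GFRP laminate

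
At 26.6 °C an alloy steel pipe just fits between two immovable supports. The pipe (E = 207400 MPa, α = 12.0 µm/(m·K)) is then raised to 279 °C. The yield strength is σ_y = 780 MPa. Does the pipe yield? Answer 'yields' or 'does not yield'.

does not yield

E = 207400 MPa = 207.4 GPa.
ΔT = 252.4 K. Constrained thermal stress σ = E·α·ΔT = 207.4×10³ MPa × 12.0×10⁻⁶ × 252.4 = 628 MPa (compressive).
Compare to σ_y = 780 MPa: σ < σ_y, so it does not yield.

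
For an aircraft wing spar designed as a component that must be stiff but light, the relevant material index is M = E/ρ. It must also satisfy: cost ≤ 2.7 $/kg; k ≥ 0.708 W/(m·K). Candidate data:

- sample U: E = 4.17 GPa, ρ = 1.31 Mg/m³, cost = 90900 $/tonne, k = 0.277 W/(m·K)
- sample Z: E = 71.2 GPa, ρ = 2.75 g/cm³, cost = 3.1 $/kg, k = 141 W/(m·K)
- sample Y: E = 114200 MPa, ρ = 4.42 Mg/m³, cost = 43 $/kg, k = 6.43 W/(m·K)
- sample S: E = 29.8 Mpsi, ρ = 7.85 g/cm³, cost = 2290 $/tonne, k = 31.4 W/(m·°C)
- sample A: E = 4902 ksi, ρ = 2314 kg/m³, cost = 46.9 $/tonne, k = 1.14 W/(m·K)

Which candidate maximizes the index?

sample S

Screen on constraints: cost ≤ 2.7 $/kg; k ≥ 0.708 W/(m·K). Survivors: sample S, sample A.
Normalizing units and computing the index:
  sample S: E = 205.5 GPa, ρ = 7850 kg/m³
  sample A: E = 33.80 GPa, ρ = 2314 kg/m³
  sample S: M = 26.2 MN·m/kg
  sample A: M = 14.6 MN·m/kg
Highest index: sample S.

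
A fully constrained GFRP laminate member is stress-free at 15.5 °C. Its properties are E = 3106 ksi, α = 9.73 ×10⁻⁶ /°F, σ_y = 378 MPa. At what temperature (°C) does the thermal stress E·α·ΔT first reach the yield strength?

1020 °C

E = 3106 ksi = 21.42 GPa.
α = 9.73×10⁻⁶/°F × 9/5 = 17.5×10⁻⁶/K.
E·α·ΔT = 378.0 MPa ⇒ ΔT = 378.0 / (21.42×10³ × 17.5×10⁻⁶) = 1008 K.
T = 15.5 + 1008 = 1023 °C.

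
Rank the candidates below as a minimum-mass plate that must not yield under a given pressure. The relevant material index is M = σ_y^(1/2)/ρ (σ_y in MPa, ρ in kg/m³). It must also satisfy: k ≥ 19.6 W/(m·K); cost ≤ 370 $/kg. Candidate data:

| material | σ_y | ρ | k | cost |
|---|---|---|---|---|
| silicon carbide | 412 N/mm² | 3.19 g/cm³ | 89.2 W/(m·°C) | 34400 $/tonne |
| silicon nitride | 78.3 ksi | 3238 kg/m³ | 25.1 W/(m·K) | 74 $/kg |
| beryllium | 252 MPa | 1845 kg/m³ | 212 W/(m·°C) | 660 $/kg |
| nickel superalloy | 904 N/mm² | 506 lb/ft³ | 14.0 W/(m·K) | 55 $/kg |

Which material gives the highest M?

Screen on constraints: k ≥ 19.6 W/(m·K); cost ≤ 370 $/kg. Survivors: silicon carbide, silicon nitride.
Normalizing units and computing the index:
  silicon carbide: σ_y = 412.0 MPa, ρ = 3190 kg/m³
  silicon nitride: σ_y = 539.9 MPa, ρ = 3238 kg/m³
  silicon nitride: M = 7.18×10⁻³
  silicon carbide: M = 6.36×10⁻³
Silicon nitride has the largest M.

silicon nitride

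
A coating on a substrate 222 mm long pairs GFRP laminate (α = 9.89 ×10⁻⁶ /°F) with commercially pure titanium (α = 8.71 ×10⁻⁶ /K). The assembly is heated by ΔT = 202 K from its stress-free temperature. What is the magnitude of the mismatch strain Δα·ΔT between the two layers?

GFRP laminate: α = 9.89×10⁻⁶/°F × 9/5 = 17.8×10⁻⁶/K.
Δα = |17.8 − 8.71|×10⁻⁶/K = 9.09×10⁻⁶/K.
Mismatch strain = Δα·ΔT = 9.09×10⁻⁶ × 202.0 = 1.84×10⁻³.

1.84×10⁻³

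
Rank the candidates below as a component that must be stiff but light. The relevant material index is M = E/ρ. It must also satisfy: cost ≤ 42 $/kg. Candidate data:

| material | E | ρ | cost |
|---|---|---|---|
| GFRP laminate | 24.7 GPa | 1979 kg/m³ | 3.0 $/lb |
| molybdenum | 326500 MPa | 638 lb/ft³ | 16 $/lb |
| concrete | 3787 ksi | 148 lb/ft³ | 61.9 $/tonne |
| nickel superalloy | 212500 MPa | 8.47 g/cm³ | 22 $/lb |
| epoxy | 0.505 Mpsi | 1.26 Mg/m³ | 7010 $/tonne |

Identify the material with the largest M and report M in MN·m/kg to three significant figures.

molybdenum, M = 31.9 MN·m/kg

Screen on constraints: cost ≤ 42 $/kg. Survivors: GFRP laminate, molybdenum, concrete, epoxy.
Normalizing units and computing the index:
  GFRP laminate: E = 24.70 GPa, ρ = 1979 kg/m³
  molybdenum: E = 326.5 GPa, ρ = 10220 kg/m³
  concrete: E = 26.11 GPa, ρ = 2371 kg/m³
  epoxy: E = 3.482 GPa, ρ = 1260 kg/m³
  molybdenum: M = 31.9 MN·m/kg
  GFRP laminate: M = 12.5 MN·m/kg
  concrete: M = 11.0 MN·m/kg
  epoxy: M = 2.76 MN·m/kg
Molybdenum ranks first.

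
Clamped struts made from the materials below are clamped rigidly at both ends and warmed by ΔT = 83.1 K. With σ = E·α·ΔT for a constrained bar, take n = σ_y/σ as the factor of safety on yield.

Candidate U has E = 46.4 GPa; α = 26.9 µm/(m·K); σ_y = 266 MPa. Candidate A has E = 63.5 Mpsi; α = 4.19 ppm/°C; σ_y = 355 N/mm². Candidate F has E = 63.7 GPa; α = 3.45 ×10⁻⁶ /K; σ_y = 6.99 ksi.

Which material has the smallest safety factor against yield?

candidate A

Converting E to GPa, α to ×10⁻⁶/K, σ_y to MPa, then σ and n for each:
  candidate U: E = 46.40, α = 26.9, σ_y = 266.0 → σ = 104 MPa, n = 2.56
  candidate A: E = 437.8, α = 4.19, σ_y = 355.0 → σ = 152 MPa, n = 2.33
  candidate F: E = 63.70, α = 3.45, σ_y = 48.19 → σ = 18.3 MPa, n = 2.64
Candidate A has the lowest safety factor, n = 2.33.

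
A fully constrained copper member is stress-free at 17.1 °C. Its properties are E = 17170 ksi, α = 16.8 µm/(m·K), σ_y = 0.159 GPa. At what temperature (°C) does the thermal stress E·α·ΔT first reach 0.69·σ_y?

72.3 °C

E = 17170 ksi = 118.4 GPa.
σ_y = 0.159 GPa = 159.0 MPa.
E·α·ΔT = 109.7 MPa ⇒ ΔT = 109.7 / (118.4×10³ × 16.8×10⁻⁶) = 55.16 K.
T = 17.1 + 55.16 = 72.26 °C.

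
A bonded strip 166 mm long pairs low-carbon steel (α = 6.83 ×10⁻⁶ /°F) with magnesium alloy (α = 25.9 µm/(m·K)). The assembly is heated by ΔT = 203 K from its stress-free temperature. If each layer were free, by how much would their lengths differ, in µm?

low-carbon steel: α = 6.83×10⁻⁶/°F × 9/5 = 12.3×10⁻⁶/K.
Δα = |12.3 − 25.9|×10⁻⁶/K = 13.6×10⁻⁶/K.
ΔL_mismatch = Δα·L·ΔT = 13.6×10⁻⁶ × 166.0 mm × 203.0 K = 458 µm.

458 µm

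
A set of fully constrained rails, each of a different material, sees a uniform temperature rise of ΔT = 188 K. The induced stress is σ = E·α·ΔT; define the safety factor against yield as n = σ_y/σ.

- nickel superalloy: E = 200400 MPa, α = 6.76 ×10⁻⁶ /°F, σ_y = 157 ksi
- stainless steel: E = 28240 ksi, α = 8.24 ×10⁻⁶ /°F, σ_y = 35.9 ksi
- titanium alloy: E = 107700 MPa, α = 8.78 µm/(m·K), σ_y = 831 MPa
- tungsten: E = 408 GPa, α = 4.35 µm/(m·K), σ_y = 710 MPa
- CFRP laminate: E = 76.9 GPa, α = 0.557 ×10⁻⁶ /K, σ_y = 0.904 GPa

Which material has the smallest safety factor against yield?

Per material, after unit conversion:
  nickel superalloy: E = 200.4, α = 12.2, σ_y = 1082 → σ = 458 MPa, n = 2.36
  stainless steel: E = 194.7, α = 14.8, σ_y = 247.5 → σ = 543 MPa, n = 0.456
  titanium alloy: E = 107.7, α = 8.78, σ_y = 831.0 → σ = 178 MPa, n = 4.67
  tungsten: E = 408.0, α = 4.35, σ_y = 710.0 → σ = 334 MPa, n = 2.13
  CFRP laminate: E = 76.90, α = 0.557, σ_y = 904.0 → σ = 8.05 MPa, n = 112
Smallest n: stainless steel with n = 0.456.

stainless steel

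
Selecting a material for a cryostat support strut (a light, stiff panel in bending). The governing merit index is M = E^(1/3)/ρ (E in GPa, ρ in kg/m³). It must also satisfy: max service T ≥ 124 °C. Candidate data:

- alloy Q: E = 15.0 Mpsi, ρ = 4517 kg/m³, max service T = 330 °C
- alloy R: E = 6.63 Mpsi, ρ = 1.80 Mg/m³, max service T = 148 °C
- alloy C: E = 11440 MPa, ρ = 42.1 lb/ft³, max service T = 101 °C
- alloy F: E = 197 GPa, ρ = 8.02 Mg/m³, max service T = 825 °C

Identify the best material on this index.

alloy R

Screen on constraints: max service T ≥ 124 °C. Survivors: alloy Q, alloy R, alloy F.
In SI units:
  alloy Q: E = 103.4 GPa, ρ = 4517 kg/m³
  alloy R: E = 45.71 GPa, ρ = 1800 kg/m³
  alloy F: E = 197.0 GPa, ρ = 8020 kg/m³
  alloy R: M = 1.99×10⁻³
  alloy Q: M = 1.04×10⁻³
  alloy F: M = 0.726×10⁻³
Highest index: alloy R.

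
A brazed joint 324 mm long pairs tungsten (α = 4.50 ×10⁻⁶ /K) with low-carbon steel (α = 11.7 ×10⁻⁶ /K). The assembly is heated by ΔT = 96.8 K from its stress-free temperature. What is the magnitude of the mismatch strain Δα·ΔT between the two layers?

Δα = |4.50 − 11.7|×10⁻⁶/K = 7.20×10⁻⁶/K.
Mismatch strain = Δα·ΔT = 7.20×10⁻⁶ × 96.8 = 6.97×10⁻⁴.

6.97×10⁻⁴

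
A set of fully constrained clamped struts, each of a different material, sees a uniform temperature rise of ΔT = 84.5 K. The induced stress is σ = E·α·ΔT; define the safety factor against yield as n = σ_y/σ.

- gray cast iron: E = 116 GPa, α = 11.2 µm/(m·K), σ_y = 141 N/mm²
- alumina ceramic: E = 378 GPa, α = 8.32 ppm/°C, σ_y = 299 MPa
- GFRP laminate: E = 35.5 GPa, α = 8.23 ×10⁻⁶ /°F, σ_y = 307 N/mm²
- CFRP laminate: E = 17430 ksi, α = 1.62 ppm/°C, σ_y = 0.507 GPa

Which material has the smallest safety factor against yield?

alumina ceramic

With everything in SI (GPa, ×10⁻⁶/K, MPa):
  gray cast iron: E = 116.0, α = 11.2, σ_y = 141.0 → σ = 110 MPa, n = 1.28
  alumina ceramic: E = 378.0, α = 8.32, σ_y = 299.0 → σ = 266 MPa, n = 1.13
  GFRP laminate: E = 35.50, α = 14.8, σ_y = 307.0 → σ = 44.4 MPa, n = 6.91
  CFRP laminate: E = 120.2, α = 1.62, σ_y = 507.0 → σ = 16.5 MPa, n = 30.8
Smallest n: alumina ceramic with n = 1.13.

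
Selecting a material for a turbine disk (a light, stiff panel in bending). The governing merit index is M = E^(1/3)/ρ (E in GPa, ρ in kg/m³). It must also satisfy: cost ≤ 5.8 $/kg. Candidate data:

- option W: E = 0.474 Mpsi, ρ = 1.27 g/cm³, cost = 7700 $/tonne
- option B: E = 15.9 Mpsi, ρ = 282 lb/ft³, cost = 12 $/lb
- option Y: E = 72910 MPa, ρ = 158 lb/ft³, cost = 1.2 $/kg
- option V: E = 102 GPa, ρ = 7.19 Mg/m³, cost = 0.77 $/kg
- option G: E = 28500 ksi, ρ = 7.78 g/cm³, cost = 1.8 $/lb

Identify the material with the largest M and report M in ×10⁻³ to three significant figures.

option Y, M = 1.65×10⁻³

Screen on constraints: cost ≤ 5.8 $/kg. Survivors: option Y, option V, option G.
In SI units:
  option Y: E = 72.91 GPa, ρ = 2531 kg/m³
  option V: E = 102.0 GPa, ρ = 7190 kg/m³
  option G: E = 196.5 GPa, ρ = 7780 kg/m³
  option Y: M = 1.65×10⁻³
  option G: M = 0.747×10⁻³
  option V: M = 0.650×10⁻³
The maximum is for option Y.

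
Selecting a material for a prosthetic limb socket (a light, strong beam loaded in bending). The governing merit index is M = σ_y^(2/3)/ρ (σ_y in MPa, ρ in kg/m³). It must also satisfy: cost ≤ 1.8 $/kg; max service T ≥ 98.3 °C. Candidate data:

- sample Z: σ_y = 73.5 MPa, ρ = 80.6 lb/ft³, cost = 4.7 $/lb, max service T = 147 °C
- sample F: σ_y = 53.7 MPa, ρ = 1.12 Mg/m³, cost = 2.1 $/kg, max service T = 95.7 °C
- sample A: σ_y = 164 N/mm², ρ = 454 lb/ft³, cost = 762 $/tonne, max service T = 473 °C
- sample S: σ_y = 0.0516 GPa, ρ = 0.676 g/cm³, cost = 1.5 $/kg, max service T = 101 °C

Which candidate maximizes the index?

sample S

Screen on constraints: cost ≤ 1.8 $/kg; max service T ≥ 98.3 °C. Survivors: sample A, sample S.
Convert each candidate to consistent units, then evaluate M:
  sample A: σ_y = 164.0 MPa, ρ = 7272 kg/m³
  sample S: σ_y = 51.60 MPa, ρ = 676.0 kg/m³
  sample S: M = 20.5×10⁻³
  sample A: M = 4.12×10⁻³
Sample S has the largest M.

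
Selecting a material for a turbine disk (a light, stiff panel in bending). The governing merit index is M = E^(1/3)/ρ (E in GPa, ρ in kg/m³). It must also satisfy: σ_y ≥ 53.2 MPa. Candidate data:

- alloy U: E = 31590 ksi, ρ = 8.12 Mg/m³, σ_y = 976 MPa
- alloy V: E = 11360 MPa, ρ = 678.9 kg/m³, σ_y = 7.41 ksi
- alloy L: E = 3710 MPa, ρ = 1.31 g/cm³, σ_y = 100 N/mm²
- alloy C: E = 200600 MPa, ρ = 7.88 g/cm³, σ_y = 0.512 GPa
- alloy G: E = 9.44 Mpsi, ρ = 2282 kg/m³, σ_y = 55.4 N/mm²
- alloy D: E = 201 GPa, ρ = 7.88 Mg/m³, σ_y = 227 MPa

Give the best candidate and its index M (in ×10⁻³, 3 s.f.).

Screen on constraints: σ_y ≥ 53.2 MPa. Survivors: alloy U, alloy L, alloy C, alloy G, alloy D.
After converting to SI:
  alloy U: E = 217.8 GPa, ρ = 8120 kg/m³
  alloy L: E = 3.710 GPa, ρ = 1310 kg/m³
  alloy C: E = 200.6 GPa, ρ = 7880 kg/m³
  alloy G: E = 65.09 GPa, ρ = 2282 kg/m³
  alloy D: E = 201.0 GPa, ρ = 7880 kg/m³
  alloy G: M = 1.76×10⁻³
  alloy L: M = 1.18×10⁻³
  alloy D: M = 0.743×10⁻³
  alloy C: M = 0.743×10⁻³
  alloy U: M = 0.741×10⁻³
The maximum is for alloy G.

alloy G, M = 1.76×10⁻³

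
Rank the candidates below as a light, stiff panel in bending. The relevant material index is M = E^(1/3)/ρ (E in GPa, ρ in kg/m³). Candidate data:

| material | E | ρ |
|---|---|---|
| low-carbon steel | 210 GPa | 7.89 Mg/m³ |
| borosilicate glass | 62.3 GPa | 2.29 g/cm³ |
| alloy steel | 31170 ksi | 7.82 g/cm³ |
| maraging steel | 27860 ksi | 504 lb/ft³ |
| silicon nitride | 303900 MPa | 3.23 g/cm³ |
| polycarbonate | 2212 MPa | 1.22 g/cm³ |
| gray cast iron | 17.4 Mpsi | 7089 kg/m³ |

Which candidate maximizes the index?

In SI units:
  low-carbon steel: E = 210.0 GPa, ρ = 7890 kg/m³
  borosilicate glass: E = 62.30 GPa, ρ = 2290 kg/m³
  alloy steel: E = 214.9 GPa, ρ = 7820 kg/m³
  maraging steel: E = 192.1 GPa, ρ = 8073 kg/m³
  silicon nitride: E = 303.9 GPa, ρ = 3230 kg/m³
  polycarbonate: E = 2.212 GPa, ρ = 1220 kg/m³
  gray cast iron: E = 120.0 GPa, ρ = 7089 kg/m³
  silicon nitride: M = 2.08×10⁻³
  borosilicate glass: M = 1.73×10⁻³
  polycarbonate: M = 1.07×10⁻³
  alloy steel: M = 0.766×10⁻³
  low-carbon steel: M = 0.753×10⁻³
  maraging steel: M = 0.715×10⁻³
  gray cast iron: M = 0.696×10⁻³
Silicon nitride ranks first.

silicon nitride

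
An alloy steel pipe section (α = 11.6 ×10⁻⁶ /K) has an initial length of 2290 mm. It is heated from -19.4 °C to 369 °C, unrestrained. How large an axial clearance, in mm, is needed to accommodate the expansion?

10.3 mm

ΔT = 369 − (-19.4) = 388.4 K.
ΔL = α·L₀·ΔT = 11.6×10⁻⁶ × 2290 mm × 388.4 K = 10.3 mm.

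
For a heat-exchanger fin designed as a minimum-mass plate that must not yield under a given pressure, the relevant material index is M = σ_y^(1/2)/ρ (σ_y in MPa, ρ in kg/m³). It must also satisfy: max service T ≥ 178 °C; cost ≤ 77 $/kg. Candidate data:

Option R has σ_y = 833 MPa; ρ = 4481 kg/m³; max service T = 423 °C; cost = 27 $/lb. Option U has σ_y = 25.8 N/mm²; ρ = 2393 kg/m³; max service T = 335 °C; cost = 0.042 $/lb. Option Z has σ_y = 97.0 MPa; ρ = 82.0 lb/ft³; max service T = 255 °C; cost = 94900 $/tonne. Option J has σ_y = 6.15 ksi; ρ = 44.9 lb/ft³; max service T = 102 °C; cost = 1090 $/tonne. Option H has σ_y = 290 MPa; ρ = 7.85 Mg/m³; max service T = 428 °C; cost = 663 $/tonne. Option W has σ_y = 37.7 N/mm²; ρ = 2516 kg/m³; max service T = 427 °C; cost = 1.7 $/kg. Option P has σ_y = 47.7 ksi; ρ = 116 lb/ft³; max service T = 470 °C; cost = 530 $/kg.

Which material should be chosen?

Screen on constraints: max service T ≥ 178 °C; cost ≤ 77 $/kg. Survivors: option R, option U, option H, option W.
In SI units:
  option R: σ_y = 833.0 MPa, ρ = 4481 kg/m³
  option U: σ_y = 25.80 MPa, ρ = 2393 kg/m³
  option H: σ_y = 290.0 MPa, ρ = 7850 kg/m³
  option W: σ_y = 37.70 MPa, ρ = 2516 kg/m³
  option R: M = 6.44×10⁻³
  option W: M = 2.44×10⁻³
  option H: M = 2.17×10⁻³
  option U: M = 2.12×10⁻³
Highest index: option R.

option R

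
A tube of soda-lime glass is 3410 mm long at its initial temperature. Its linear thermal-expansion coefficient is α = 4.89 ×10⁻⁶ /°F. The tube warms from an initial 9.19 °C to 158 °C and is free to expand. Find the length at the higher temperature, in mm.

Convert α: 4.89×10⁻⁶/°F × (9/5) = 8.80×10⁻⁶/K.
ΔT = 158 − 9.19 = 148.8 K.
ΔL = α·L₀·ΔT = 8.80×10⁻⁶ × 3410 mm × 148.8 K = 4.47 mm.
L = L₀ + ΔL = 3410 + 4.47 = 3414.5 mm.

3414.5 mm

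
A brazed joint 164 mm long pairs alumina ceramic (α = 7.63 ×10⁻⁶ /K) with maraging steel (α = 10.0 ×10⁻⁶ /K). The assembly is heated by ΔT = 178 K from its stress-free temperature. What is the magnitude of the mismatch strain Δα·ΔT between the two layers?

4.22×10⁻⁴

Δα = |7.63 − 10.0|×10⁻⁶/K = 2.37×10⁻⁶/K.
Mismatch strain = Δα·ΔT = 2.37×10⁻⁶ × 178.0 = 4.22×10⁻⁴.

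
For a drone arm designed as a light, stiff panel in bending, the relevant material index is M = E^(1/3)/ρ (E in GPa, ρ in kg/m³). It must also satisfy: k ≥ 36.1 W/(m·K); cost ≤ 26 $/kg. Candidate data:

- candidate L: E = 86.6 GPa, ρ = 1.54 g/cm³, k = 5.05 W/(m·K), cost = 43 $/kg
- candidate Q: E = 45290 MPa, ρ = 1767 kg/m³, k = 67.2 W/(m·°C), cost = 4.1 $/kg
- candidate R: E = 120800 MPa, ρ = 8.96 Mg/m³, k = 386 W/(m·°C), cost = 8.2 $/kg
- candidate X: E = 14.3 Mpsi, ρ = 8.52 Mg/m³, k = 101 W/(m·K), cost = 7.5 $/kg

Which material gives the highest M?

Screen on constraints: k ≥ 36.1 W/(m·K); cost ≤ 26 $/kg. Survivors: candidate Q, candidate R, candidate X.
In SI units:
  candidate Q: E = 45.29 GPa, ρ = 1767 kg/m³
  candidate R: E = 120.8 GPa, ρ = 8960 kg/m³
  candidate X: E = 98.60 GPa, ρ = 8520 kg/m³
  candidate Q: M = 2.02×10⁻³
  candidate R: M = 0.552×10⁻³
  candidate X: M = 0.542×10⁻³
Highest index: candidate Q.

candidate Q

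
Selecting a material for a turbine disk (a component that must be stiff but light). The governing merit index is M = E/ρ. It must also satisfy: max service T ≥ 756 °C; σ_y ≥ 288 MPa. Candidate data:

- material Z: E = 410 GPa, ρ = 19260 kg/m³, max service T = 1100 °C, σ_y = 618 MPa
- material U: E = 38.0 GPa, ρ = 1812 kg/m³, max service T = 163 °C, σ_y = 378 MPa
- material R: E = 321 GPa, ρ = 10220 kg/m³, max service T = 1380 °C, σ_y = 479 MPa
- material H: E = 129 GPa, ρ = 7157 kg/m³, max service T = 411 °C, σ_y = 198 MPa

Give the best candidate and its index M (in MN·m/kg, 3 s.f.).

Screen on constraints: max service T ≥ 756 °C; σ_y ≥ 288 MPa. Survivors: material Z, material R.
Computing M directly (units already consistent):
  material R: M = 31.4 MN·m/kg
  material Z: M = 21.3 MN·m/kg
The maximum is for material R.

material R, M = 31.4 MN·m/kg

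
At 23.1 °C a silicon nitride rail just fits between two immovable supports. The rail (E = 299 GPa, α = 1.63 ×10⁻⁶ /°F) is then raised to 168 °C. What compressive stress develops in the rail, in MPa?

127 MPa

α = 1.63×10⁻⁶/°F × 9/5 = 2.93×10⁻⁶/K.
ΔT = 144.9 K. Constrained thermal stress σ = E·α·ΔT = 299.0×10³ MPa × 2.93×10⁻⁶ × 144.9 = 127 MPa (compressive).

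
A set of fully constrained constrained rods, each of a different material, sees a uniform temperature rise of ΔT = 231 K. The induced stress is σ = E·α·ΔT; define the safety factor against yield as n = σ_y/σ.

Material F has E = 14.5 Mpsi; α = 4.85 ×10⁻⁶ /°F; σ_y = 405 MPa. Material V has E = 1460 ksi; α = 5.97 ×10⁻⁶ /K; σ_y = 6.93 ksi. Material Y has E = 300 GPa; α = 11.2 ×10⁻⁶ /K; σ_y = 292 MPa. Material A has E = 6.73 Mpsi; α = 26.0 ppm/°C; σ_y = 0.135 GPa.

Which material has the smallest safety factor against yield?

material Y

With everything in SI (GPa, ×10⁻⁶/K, MPa):
  material F: E = 99.97, α = 8.73, σ_y = 405.0 → σ = 202 MPa, n = 2.01
  material V: E = 10.07, α = 5.97, σ_y = 47.78 → σ = 13.9 MPa, n = 3.44
  material Y: E = 300.0, α = 11.2, σ_y = 292.0 → σ = 776 MPa, n = 0.376
  material A: E = 46.40, α = 26.0, σ_y = 135.0 → σ = 279 MPa, n = 0.484
Smallest n: material Y with n = 0.376.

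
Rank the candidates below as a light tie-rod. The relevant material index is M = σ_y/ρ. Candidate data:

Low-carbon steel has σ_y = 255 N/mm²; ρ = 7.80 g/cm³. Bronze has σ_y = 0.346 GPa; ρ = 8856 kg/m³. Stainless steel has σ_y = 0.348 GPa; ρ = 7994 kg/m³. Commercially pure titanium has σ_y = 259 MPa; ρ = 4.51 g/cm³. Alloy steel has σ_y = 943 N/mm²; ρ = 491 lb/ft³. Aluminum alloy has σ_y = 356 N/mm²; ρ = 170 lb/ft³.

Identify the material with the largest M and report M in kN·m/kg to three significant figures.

aluminum alloy, M = 131 kN·m/kg

Putting every candidate on a common basis:
  low-carbon steel: σ_y = 255.0 MPa, ρ = 7800 kg/m³
  bronze: σ_y = 346.0 MPa, ρ = 8856 kg/m³
  stainless steel: σ_y = 348.0 MPa, ρ = 7994 kg/m³
  commercially pure titanium: σ_y = 259.0 MPa, ρ = 4510 kg/m³
  alloy steel: σ_y = 943.0 MPa, ρ = 7865 kg/m³
  aluminum alloy: σ_y = 356.0 MPa, ρ = 2723 kg/m³
  aluminum alloy: M = 131 kN·m/kg
  alloy steel: M = 120 kN·m/kg
  commercially pure titanium: M = 57.4 kN·m/kg
  stainless steel: M = 43.5 kN·m/kg
  bronze: M = 39.1 kN·m/kg
  low-carbon steel: M = 32.7 kN·m/kg
Aluminum alloy ranks first.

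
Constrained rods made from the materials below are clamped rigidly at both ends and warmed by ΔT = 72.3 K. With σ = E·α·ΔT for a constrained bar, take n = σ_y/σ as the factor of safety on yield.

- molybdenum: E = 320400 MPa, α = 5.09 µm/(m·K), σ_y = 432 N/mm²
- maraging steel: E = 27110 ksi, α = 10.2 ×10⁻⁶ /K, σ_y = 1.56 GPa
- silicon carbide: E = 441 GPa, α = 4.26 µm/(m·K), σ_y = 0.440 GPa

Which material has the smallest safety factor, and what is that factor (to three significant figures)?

Per material, after unit conversion:
  molybdenum: E = 320.4, α = 5.09, σ_y = 432.0 → σ = 118 MPa, n = 3.66
  maraging steel: E = 186.9, α = 10.2, σ_y = 1560 → σ = 138 MPa, n = 11.3
  silicon carbide: E = 441.0, α = 4.26, σ_y = 440.0 → σ = 136 MPa, n = 3.24
The minimum is silicon carbide at n = 3.24.

silicon carbide, n = 3.24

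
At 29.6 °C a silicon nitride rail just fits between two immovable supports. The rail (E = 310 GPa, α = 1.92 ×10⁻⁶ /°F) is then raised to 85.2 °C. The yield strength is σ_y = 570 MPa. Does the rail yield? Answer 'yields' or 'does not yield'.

α = 1.92×10⁻⁶/°F × 9/5 = 3.46×10⁻⁶/K.
ΔT = 55.60 K. Constrained thermal stress σ = E·α·ΔT = 310.0×10³ MPa × 3.46×10⁻⁶ × 55.60 = 59.6 MPa (compressive).
Compare to σ_y = 570 MPa: σ < σ_y, so it does not yield.

does not yield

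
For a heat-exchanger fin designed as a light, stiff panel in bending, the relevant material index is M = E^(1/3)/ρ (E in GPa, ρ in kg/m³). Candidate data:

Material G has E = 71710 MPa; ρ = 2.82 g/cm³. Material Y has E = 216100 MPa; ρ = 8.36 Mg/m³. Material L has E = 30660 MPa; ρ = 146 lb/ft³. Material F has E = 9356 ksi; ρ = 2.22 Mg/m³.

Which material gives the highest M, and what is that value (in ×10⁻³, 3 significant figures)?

Normalizing units and computing the index:
  material G: E = 71.71 GPa, ρ = 2820 kg/m³
  material Y: E = 216.1 GPa, ρ = 8360 kg/m³
  material L: E = 30.66 GPa, ρ = 2339 kg/m³
  material F: E = 64.51 GPa, ρ = 2220 kg/m³
  material F: M = 1.81×10⁻³
  material G: M = 1.47×10⁻³
  material L: M = 1.34×10⁻³
  material Y: M = 0.718×10⁻³
Highest index: material F.

material F, M = 1.81×10⁻³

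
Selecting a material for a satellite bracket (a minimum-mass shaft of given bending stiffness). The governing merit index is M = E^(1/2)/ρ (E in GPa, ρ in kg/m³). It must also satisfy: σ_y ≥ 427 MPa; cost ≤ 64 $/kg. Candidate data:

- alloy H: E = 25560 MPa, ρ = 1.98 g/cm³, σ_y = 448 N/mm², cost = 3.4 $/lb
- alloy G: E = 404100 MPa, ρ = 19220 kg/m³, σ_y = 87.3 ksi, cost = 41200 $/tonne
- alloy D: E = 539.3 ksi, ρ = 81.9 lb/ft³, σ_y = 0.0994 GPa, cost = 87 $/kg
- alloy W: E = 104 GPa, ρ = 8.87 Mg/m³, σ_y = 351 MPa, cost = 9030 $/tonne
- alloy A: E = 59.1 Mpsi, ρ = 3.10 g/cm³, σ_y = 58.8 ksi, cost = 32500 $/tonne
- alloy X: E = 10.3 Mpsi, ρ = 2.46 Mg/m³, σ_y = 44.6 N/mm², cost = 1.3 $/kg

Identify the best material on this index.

Screen on constraints: σ_y ≥ 427 MPa; cost ≤ 64 $/kg. Survivors: alloy H, alloy G.
Normalizing units and computing the index:
  alloy H: E = 25.56 GPa, ρ = 1980 kg/m³
  alloy G: E = 404.1 GPa, ρ = 19220 kg/m³
  alloy H: M = 2.55×10⁻³
  alloy G: M = 1.05×10⁻³
Alloy H ranks first.

alloy H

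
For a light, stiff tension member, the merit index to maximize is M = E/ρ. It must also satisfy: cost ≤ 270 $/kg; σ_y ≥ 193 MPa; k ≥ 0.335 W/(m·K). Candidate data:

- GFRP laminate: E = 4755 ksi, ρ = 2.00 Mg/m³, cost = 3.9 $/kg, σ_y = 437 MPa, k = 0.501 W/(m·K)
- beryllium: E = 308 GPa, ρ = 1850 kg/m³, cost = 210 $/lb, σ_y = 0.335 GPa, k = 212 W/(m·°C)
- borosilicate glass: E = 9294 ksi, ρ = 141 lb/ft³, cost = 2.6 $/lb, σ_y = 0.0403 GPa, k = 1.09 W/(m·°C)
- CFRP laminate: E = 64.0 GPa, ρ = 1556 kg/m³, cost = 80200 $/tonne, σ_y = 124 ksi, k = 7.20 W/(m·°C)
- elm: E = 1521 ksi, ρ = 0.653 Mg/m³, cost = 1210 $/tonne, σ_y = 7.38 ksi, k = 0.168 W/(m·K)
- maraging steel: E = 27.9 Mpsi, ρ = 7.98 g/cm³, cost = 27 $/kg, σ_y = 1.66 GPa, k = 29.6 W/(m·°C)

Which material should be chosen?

Screen on constraints: cost ≤ 270 $/kg; σ_y ≥ 193 MPa; k ≥ 0.335 W/(m·K). Survivors: GFRP laminate, CFRP laminate, maraging steel.
In SI units:
  GFRP laminate: E = 32.78 GPa, ρ = 2000 kg/m³
  CFRP laminate: E = 64.00 GPa, ρ = 1556 kg/m³
  maraging steel: E = 192.4 GPa, ρ = 7980 kg/m³
  CFRP laminate: M = 41.1 MN·m/kg
  maraging steel: M = 24.1 MN·m/kg
  GFRP laminate: M = 16.4 MN·m/kg
Highest index: CFRP laminate.

CFRP laminate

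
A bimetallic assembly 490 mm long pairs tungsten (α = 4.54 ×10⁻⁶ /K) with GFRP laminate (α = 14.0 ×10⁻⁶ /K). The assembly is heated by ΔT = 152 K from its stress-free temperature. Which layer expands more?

GFRP laminate

α(tungsten) = 4.54×10⁻⁶/K vs α(GFRP laminate) = 14.0×10⁻⁶/K.
Higher α expands more for the same ΔT: GFRP laminate.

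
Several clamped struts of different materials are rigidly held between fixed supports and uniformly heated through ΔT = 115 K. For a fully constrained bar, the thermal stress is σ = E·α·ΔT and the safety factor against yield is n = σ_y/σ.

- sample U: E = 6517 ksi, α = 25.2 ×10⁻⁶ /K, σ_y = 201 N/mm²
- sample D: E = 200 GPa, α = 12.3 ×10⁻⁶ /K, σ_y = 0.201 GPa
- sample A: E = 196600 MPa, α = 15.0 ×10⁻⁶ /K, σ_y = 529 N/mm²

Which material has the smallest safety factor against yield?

In consistent units (E in GPa, α in ×10⁻⁶/K, σ_y in MPa):
  sample U: E = 44.93, α = 25.2, σ_y = 201.0 → σ = 130 MPa, n = 1.54
  sample D: E = 200.0, α = 12.3, σ_y = 201.0 → σ = 283 MPa, n = 0.710
  sample A: E = 196.6, α = 15.0, σ_y = 529.0 → σ = 339 MPa, n = 1.56
Sample D has the lowest safety factor, n = 0.710.

sample D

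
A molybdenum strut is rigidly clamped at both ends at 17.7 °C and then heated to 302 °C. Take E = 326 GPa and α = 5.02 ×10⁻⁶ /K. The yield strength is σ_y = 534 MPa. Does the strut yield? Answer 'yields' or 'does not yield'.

does not yield

ΔT = 284.3 K. Constrained thermal stress σ = E·α·ΔT = 326.0×10³ MPa × 5.02×10⁻⁶ × 284.3 = 465 MPa (compressive).
Compare to σ_y = 534 MPa: σ < σ_y, so it does not yield.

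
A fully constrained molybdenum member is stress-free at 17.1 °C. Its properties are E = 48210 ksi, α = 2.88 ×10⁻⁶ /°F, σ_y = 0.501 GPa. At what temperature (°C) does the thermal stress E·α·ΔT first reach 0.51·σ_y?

E = 48210 ksi = 332.4 GPa.
α = 2.88×10⁻⁶/°F × 9/5 = 5.18×10⁻⁶/K.
σ_y = 0.501 GPa = 501.0 MPa.
E·α·ΔT = 255.5 MPa ⇒ ΔT = 255.5 / (332.4×10³ × 5.18×10⁻⁶) = 148.3 K.
T = 17.1 + 148.3 = 165.4 °C.

165 °C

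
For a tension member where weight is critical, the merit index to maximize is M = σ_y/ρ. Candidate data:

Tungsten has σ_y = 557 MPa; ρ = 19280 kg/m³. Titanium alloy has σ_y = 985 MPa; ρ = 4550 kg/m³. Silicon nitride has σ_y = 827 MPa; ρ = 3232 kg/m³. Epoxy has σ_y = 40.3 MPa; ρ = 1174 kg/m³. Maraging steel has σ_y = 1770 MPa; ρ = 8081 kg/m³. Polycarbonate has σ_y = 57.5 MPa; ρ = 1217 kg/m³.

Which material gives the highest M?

Evaluate M for each candidate:
  silicon nitride: M = 256 kN·m/kg
  maraging steel: M = 219 kN·m/kg
  titanium alloy: M = 216 kN·m/kg
  polycarbonate: M = 47.2 kN·m/kg
  epoxy: M = 34.3 kN·m/kg
  tungsten: M = 28.9 kN·m/kg
The maximum is for silicon nitride.

silicon nitride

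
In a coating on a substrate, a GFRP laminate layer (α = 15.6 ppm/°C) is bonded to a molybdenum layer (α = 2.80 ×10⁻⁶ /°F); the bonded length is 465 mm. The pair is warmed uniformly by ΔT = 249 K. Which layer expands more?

molybdenum: α = 2.80×10⁻⁶/°F × 9/5 = 5.04×10⁻⁶/K.
α(GFRP laminate) = 15.6×10⁻⁶/K vs α(molybdenum) = 5.04×10⁻⁶/K.
Higher α expands more for the same ΔT: GFRP laminate.

GFRP laminate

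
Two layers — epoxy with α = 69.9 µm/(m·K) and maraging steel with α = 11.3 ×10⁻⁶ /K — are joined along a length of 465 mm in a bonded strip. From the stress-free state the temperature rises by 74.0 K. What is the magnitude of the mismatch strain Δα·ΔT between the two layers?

Δα = |69.9 − 11.3|×10⁻⁶/K = 58.6×10⁻⁶/K.
Mismatch strain = Δα·ΔT = 58.6×10⁻⁶ × 74.0 = 4.34×10⁻³.

4.34×10⁻³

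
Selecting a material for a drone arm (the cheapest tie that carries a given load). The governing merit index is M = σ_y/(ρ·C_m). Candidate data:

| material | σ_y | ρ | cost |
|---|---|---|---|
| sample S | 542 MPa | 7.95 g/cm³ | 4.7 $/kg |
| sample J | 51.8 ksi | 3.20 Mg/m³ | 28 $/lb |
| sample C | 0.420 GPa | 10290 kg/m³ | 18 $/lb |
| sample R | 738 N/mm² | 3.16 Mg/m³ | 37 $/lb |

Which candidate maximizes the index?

sample S

Normalizing units and computing the index:
  sample S: σ_y = 542.0 MPa, ρ = 7950 kg/m³, cost = 4.700 $/kg
  sample J: σ_y = 357.1 MPa, ρ = 3200 kg/m³, cost = 61.73 $/kg
  sample C: σ_y = 420.0 MPa, ρ = 10290 kg/m³, cost = 39.68 $/kg
  sample R: σ_y = 738.0 MPa, ρ = 3160 kg/m³, cost = 81.57 $/kg
  sample S: M = 14.5 kN·m per $
  sample R: M = 2.86 kN·m per $
  sample J: M = 1.81 kN·m per $
  sample C: M = 1.03 kN·m per $
Sample S ranks first.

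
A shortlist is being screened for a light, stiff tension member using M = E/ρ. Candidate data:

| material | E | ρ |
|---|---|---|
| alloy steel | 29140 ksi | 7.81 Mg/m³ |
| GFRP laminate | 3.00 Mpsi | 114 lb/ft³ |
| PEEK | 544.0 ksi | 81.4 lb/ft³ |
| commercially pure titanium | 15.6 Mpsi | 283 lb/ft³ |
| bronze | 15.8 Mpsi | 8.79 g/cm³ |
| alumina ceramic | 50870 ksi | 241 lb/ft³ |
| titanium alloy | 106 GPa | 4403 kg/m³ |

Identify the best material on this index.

alumina ceramic

Convert each candidate to consistent units, then evaluate M:
  alloy steel: E = 200.9 GPa, ρ = 7810 kg/m³
  GFRP laminate: E = 20.68 GPa, ρ = 1826 kg/m³
  PEEK: E = 3.751 GPa, ρ = 1304 kg/m³
  commercially pure titanium: E = 107.6 GPa, ρ = 4533 kg/m³
  bronze: E = 108.9 GPa, ρ = 8790 kg/m³
  alumina ceramic: E = 350.7 GPa, ρ = 3860 kg/m³
  titanium alloy: E = 106.0 GPa, ρ = 4403 kg/m³
  alumina ceramic: M = 90.9 MN·m/kg
  alloy steel: M = 25.7 MN·m/kg
  titanium alloy: M = 24.1 MN·m/kg
  commercially pure titanium: M = 23.7 MN·m/kg
  bronze: M = 12.4 MN·m/kg
  GFRP laminate: M = 11.3 MN·m/kg
  PEEK: M = 2.88 MN·m/kg
Alumina ceramic has the largest M.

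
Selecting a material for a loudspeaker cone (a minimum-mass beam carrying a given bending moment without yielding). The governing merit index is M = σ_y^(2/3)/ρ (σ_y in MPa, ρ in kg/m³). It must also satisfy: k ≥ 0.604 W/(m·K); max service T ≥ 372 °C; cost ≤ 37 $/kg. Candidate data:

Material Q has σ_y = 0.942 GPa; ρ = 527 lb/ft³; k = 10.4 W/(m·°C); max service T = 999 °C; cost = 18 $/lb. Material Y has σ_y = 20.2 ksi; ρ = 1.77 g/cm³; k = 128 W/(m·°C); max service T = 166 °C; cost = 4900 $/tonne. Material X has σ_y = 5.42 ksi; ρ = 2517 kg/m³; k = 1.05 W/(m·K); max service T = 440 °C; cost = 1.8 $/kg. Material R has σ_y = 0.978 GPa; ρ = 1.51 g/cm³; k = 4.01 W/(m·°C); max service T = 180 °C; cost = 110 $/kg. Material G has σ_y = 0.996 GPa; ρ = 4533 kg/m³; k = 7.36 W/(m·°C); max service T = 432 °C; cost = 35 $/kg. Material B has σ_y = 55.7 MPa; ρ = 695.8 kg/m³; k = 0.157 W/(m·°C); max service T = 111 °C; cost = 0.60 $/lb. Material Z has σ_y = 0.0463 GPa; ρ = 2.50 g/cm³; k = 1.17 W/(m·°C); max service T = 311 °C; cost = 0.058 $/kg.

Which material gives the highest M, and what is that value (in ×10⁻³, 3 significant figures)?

Screen on constraints: k ≥ 0.604 W/(m·K); max service T ≥ 372 °C; cost ≤ 37 $/kg. Survivors: material X, material G.
In SI units:
  material X: σ_y = 37.37 MPa, ρ = 2517 kg/m³
  material G: σ_y = 996.0 MPa, ρ = 4533 kg/m³
  material G: M = 22.0×10⁻³
  material X: M = 4.44×10⁻³
The maximum is for material G.

material G, M = 22.0×10⁻³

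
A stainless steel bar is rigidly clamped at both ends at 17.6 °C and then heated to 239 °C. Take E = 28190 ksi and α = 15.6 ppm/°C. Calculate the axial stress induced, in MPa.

671 MPa

E = 28190 ksi = 194.4 GPa.
ΔT = 221.4 K. Constrained thermal stress σ = E·α·ΔT = 194.4×10³ MPa × 15.6×10⁻⁶ × 221.4 = 671 MPa (compressive).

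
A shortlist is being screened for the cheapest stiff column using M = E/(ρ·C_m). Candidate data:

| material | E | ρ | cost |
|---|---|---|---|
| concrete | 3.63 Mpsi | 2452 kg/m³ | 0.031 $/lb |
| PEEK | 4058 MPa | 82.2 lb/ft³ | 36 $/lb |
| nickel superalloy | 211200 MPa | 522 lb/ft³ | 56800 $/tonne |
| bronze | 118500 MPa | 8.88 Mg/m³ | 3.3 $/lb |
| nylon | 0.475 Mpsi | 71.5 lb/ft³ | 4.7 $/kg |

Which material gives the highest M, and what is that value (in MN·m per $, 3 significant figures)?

concrete, M = 149 MN·m per $

Convert each candidate to consistent units, then evaluate M:
  concrete: E = 25.03 GPa, ρ = 2452 kg/m³, cost = 0.06834 $/kg
  PEEK: E = 4.058 GPa, ρ = 1317 kg/m³, cost = 79.37 $/kg
  nickel superalloy: E = 211.2 GPa, ρ = 8362 kg/m³, cost = 56.80 $/kg
  bronze: E = 118.5 GPa, ρ = 8880 kg/m³, cost = 7.275 $/kg
  nylon: E = 3.275 GPa, ρ = 1145 kg/m³, cost = 4.700 $/kg
  concrete: M = 149 MN·m per $
  bronze: M = 1.83 MN·m per $
  nylon: M = 0.608 MN·m per $
  nickel superalloy: M = 0.445 MN·m per $
  PEEK: M = 0.0388 MN·m per $
Concrete ranks first.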